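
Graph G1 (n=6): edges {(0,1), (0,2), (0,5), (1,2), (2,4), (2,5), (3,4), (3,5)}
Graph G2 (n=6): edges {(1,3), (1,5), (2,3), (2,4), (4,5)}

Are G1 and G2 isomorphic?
No, not isomorphic

The graphs are NOT isomorphic.

Counting triangles (3-cliques): G1 has 2, G2 has 0.
Triangle count is an isomorphism invariant, so differing triangle counts rule out isomorphism.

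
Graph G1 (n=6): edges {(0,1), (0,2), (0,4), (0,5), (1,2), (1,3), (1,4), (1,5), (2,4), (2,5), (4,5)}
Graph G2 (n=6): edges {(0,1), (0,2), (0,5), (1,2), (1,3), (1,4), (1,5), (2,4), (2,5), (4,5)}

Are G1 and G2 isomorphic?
No, not isomorphic

The graphs are NOT isomorphic.

Counting edges: G1 has 11 edge(s); G2 has 10 edge(s).
Edge count is an isomorphism invariant (a bijection on vertices induces a bijection on edges), so differing edge counts rule out isomorphism.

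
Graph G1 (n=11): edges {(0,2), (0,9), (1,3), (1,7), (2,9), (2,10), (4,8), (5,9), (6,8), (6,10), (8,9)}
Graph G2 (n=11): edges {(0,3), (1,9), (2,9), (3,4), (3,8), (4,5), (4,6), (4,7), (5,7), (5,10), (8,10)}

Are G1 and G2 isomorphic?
Yes, isomorphic

The graphs are isomorphic.
One valid mapping φ: V(G1) → V(G2): 0→7, 1→9, 2→5, 3→1, 4→0, 5→6, 6→8, 7→2, 8→3, 9→4, 10→10

Verify φ preserves adjacency — for each edge of G1, its image is an edge of G2:
  (0,2) → (φ(0),φ(2)) = (5,7) ∈ E(G2) ✓
  (0,9) → (φ(0),φ(9)) = (4,7) ∈ E(G2) ✓
  (1,3) → (φ(1),φ(3)) = (1,9) ∈ E(G2) ✓
  (1,7) → (φ(1),φ(7)) = (2,9) ∈ E(G2) ✓
  (2,9) → (φ(2),φ(9)) = (4,5) ∈ E(G2) ✓
  (2,10) → (φ(2),φ(10)) = (5,10) ∈ E(G2) ✓
  (4,8) → (φ(4),φ(8)) = (0,3) ∈ E(G2) ✓
  (5,9) → (φ(5),φ(9)) = (4,6) ∈ E(G2) ✓
  (6,8) → (φ(6),φ(8)) = (3,8) ∈ E(G2) ✓
  (6,10) → (φ(6),φ(10)) = (8,10) ∈ E(G2) ✓
  (8,9) → (φ(8),φ(9)) = (3,4) ∈ E(G2) ✓
All 11 edges of G1 map to edges of G2, and |E(G1)| = |E(G2)| = 11, so φ is a bijection on edges as well as vertices. Hence G1 ≅ G2.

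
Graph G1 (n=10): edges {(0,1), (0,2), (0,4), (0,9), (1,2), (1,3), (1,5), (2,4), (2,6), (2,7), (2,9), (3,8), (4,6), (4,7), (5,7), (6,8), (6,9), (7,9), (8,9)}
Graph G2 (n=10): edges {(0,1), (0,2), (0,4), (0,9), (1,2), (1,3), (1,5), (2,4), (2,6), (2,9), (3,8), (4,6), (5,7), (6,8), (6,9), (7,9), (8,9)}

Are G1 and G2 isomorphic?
No, not isomorphic

The graphs are NOT isomorphic.

Counting edges: G1 has 19 edge(s); G2 has 17 edge(s).
Edge count is an isomorphism invariant (a bijection on vertices induces a bijection on edges), so differing edge counts rule out isomorphism.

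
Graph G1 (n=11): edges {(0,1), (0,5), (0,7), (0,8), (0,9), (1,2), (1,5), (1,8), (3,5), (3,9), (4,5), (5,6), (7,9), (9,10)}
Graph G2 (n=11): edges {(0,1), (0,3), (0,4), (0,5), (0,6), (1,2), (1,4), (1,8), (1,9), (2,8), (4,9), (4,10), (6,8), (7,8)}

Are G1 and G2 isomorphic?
Yes, isomorphic

The graphs are isomorphic.
One valid mapping φ: V(G1) → V(G2): 0→1, 1→4, 2→10, 3→6, 4→3, 5→0, 6→5, 7→2, 8→9, 9→8, 10→7

Verify φ preserves adjacency — for each edge of G1, its image is an edge of G2:
  (0,1) → (φ(0),φ(1)) = (1,4) ∈ E(G2) ✓
  (0,5) → (φ(0),φ(5)) = (0,1) ∈ E(G2) ✓
  (0,7) → (φ(0),φ(7)) = (1,2) ∈ E(G2) ✓
  (0,8) → (φ(0),φ(8)) = (1,9) ∈ E(G2) ✓
  (0,9) → (φ(0),φ(9)) = (1,8) ∈ E(G2) ✓
  (1,2) → (φ(1),φ(2)) = (4,10) ∈ E(G2) ✓
  (1,5) → (φ(1),φ(5)) = (0,4) ∈ E(G2) ✓
  (1,8) → (φ(1),φ(8)) = (4,9) ∈ E(G2) ✓
  (3,5) → (φ(3),φ(5)) = (0,6) ∈ E(G2) ✓
  (3,9) → (φ(3),φ(9)) = (6,8) ∈ E(G2) ✓
  (4,5) → (φ(4),φ(5)) = (0,3) ∈ E(G2) ✓
  (5,6) → (φ(5),φ(6)) = (0,5) ∈ E(G2) ✓
  (7,9) → (φ(7),φ(9)) = (2,8) ∈ E(G2) ✓
  (9,10) → (φ(9),φ(10)) = (7,8) ∈ E(G2) ✓
All 14 edges of G1 map to edges of G2, and |E(G1)| = |E(G2)| = 14, so φ is a bijection on edges as well as vertices. Hence G1 ≅ G2.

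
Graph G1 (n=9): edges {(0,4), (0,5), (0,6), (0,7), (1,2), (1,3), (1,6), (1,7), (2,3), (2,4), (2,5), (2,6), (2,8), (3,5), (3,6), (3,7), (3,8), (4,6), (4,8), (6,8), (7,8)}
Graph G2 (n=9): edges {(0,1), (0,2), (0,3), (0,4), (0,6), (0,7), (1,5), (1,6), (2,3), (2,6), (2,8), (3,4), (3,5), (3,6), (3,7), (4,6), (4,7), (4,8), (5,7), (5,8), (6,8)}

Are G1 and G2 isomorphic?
Yes, isomorphic

The graphs are isomorphic.
One valid mapping φ: V(G1) → V(G2): 0→5, 1→2, 2→0, 3→6, 4→7, 5→1, 6→3, 7→8, 8→4

Verify φ preserves adjacency — for each edge of G1, its image is an edge of G2:
  (0,4) → (φ(0),φ(4)) = (5,7) ∈ E(G2) ✓
  (0,5) → (φ(0),φ(5)) = (1,5) ∈ E(G2) ✓
  (0,6) → (φ(0),φ(6)) = (3,5) ∈ E(G2) ✓
  (0,7) → (φ(0),φ(7)) = (5,8) ∈ E(G2) ✓
  (1,2) → (φ(1),φ(2)) = (0,2) ∈ E(G2) ✓
  (1,3) → (φ(1),φ(3)) = (2,6) ∈ E(G2) ✓
  (1,6) → (φ(1),φ(6)) = (2,3) ∈ E(G2) ✓
  (1,7) → (φ(1),φ(7)) = (2,8) ∈ E(G2) ✓
  (2,3) → (φ(2),φ(3)) = (0,6) ∈ E(G2) ✓
  (2,4) → (φ(2),φ(4)) = (0,7) ∈ E(G2) ✓
  (2,5) → (φ(2),φ(5)) = (0,1) ∈ E(G2) ✓
  (2,6) → (φ(2),φ(6)) = (0,3) ∈ E(G2) ✓
  (2,8) → (φ(2),φ(8)) = (0,4) ∈ E(G2) ✓
  (3,5) → (φ(3),φ(5)) = (1,6) ∈ E(G2) ✓
  (3,6) → (φ(3),φ(6)) = (3,6) ∈ E(G2) ✓
  (3,7) → (φ(3),φ(7)) = (6,8) ∈ E(G2) ✓
  (3,8) → (φ(3),φ(8)) = (4,6) ∈ E(G2) ✓
  (4,6) → (φ(4),φ(6)) = (3,7) ∈ E(G2) ✓
  (4,8) → (φ(4),φ(8)) = (4,7) ∈ E(G2) ✓
  (6,8) → (φ(6),φ(8)) = (3,4) ∈ E(G2) ✓
  (7,8) → (φ(7),φ(8)) = (4,8) ∈ E(G2) ✓
All 21 edges of G1 map to edges of G2, and |E(G1)| = |E(G2)| = 21, so φ is a bijection on edges as well as vertices. Hence G1 ≅ G2.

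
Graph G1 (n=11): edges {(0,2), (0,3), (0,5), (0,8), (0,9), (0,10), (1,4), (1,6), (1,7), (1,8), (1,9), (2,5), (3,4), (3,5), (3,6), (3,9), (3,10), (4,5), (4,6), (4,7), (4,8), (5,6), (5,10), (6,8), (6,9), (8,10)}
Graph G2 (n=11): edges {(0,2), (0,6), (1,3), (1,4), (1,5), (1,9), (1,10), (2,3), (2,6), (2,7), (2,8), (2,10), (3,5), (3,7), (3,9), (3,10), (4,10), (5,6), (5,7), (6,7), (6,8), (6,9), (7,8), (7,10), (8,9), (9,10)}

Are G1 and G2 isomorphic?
Yes, isomorphic

The graphs are isomorphic.
One valid mapping φ: V(G1) → V(G2): 0→6, 1→1, 2→0, 3→7, 4→10, 5→2, 6→3, 7→4, 8→9, 9→5, 10→8

Verify φ preserves adjacency — for each edge of G1, its image is an edge of G2:
  (0,2) → (φ(0),φ(2)) = (0,6) ∈ E(G2) ✓
  (0,3) → (φ(0),φ(3)) = (6,7) ∈ E(G2) ✓
  (0,5) → (φ(0),φ(5)) = (2,6) ∈ E(G2) ✓
  (0,8) → (φ(0),φ(8)) = (6,9) ∈ E(G2) ✓
  (0,9) → (φ(0),φ(9)) = (5,6) ∈ E(G2) ✓
  (0,10) → (φ(0),φ(10)) = (6,8) ∈ E(G2) ✓
  (1,4) → (φ(1),φ(4)) = (1,10) ∈ E(G2) ✓
  (1,6) → (φ(1),φ(6)) = (1,3) ∈ E(G2) ✓
  (1,7) → (φ(1),φ(7)) = (1,4) ∈ E(G2) ✓
  (1,8) → (φ(1),φ(8)) = (1,9) ∈ E(G2) ✓
  (1,9) → (φ(1),φ(9)) = (1,5) ∈ E(G2) ✓
  (2,5) → (φ(2),φ(5)) = (0,2) ∈ E(G2) ✓
  (3,4) → (φ(3),φ(4)) = (7,10) ∈ E(G2) ✓
  (3,5) → (φ(3),φ(5)) = (2,7) ∈ E(G2) ✓
  (3,6) → (φ(3),φ(6)) = (3,7) ∈ E(G2) ✓
  (3,9) → (φ(3),φ(9)) = (5,7) ∈ E(G2) ✓
  (3,10) → (φ(3),φ(10)) = (7,8) ∈ E(G2) ✓
  (4,5) → (φ(4),φ(5)) = (2,10) ∈ E(G2) ✓
  (4,6) → (φ(4),φ(6)) = (3,10) ∈ E(G2) ✓
  (4,7) → (φ(4),φ(7)) = (4,10) ∈ E(G2) ✓
  (4,8) → (φ(4),φ(8)) = (9,10) ∈ E(G2) ✓
  (5,6) → (φ(5),φ(6)) = (2,3) ∈ E(G2) ✓
  (5,10) → (φ(5),φ(10)) = (2,8) ∈ E(G2) ✓
  (6,8) → (φ(6),φ(8)) = (3,9) ∈ E(G2) ✓
  (6,9) → (φ(6),φ(9)) = (3,5) ∈ E(G2) ✓
  (8,10) → (φ(8),φ(10)) = (8,9) ∈ E(G2) ✓
All 26 edges of G1 map to edges of G2, and |E(G1)| = |E(G2)| = 26, so φ is a bijection on edges as well as vertices. Hence G1 ≅ G2.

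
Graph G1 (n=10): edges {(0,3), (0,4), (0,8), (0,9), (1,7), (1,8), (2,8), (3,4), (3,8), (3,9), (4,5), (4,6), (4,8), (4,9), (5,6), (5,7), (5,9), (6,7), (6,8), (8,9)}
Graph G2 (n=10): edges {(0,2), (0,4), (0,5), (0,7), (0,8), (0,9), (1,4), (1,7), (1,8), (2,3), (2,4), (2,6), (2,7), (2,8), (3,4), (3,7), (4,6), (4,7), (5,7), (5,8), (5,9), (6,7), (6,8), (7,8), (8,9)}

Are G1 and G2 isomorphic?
No, not isomorphic

The graphs are NOT isomorphic.

Counting triangles (3-cliques): G1 has 14, G2 has 23.
Triangle count is an isomorphism invariant, so differing triangle counts rule out isomorphism.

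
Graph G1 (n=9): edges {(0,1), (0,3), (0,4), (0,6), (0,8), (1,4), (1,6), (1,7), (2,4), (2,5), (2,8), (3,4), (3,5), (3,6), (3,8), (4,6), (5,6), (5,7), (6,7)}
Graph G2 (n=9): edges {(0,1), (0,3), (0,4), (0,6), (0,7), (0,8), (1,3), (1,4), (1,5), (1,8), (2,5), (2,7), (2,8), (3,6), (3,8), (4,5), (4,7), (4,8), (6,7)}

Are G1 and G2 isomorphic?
Yes, isomorphic

The graphs are isomorphic.
One valid mapping φ: V(G1) → V(G2): 0→1, 1→3, 2→2, 3→4, 4→8, 5→7, 6→0, 7→6, 8→5

Verify φ preserves adjacency — for each edge of G1, its image is an edge of G2:
  (0,1) → (φ(0),φ(1)) = (1,3) ∈ E(G2) ✓
  (0,3) → (φ(0),φ(3)) = (1,4) ∈ E(G2) ✓
  (0,4) → (φ(0),φ(4)) = (1,8) ∈ E(G2) ✓
  (0,6) → (φ(0),φ(6)) = (0,1) ∈ E(G2) ✓
  (0,8) → (φ(0),φ(8)) = (1,5) ∈ E(G2) ✓
  (1,4) → (φ(1),φ(4)) = (3,8) ∈ E(G2) ✓
  (1,6) → (φ(1),φ(6)) = (0,3) ∈ E(G2) ✓
  (1,7) → (φ(1),φ(7)) = (3,6) ∈ E(G2) ✓
  (2,4) → (φ(2),φ(4)) = (2,8) ∈ E(G2) ✓
  (2,5) → (φ(2),φ(5)) = (2,7) ∈ E(G2) ✓
  (2,8) → (φ(2),φ(8)) = (2,5) ∈ E(G2) ✓
  (3,4) → (φ(3),φ(4)) = (4,8) ∈ E(G2) ✓
  (3,5) → (φ(3),φ(5)) = (4,7) ∈ E(G2) ✓
  (3,6) → (φ(3),φ(6)) = (0,4) ∈ E(G2) ✓
  (3,8) → (φ(3),φ(8)) = (4,5) ∈ E(G2) ✓
  (4,6) → (φ(4),φ(6)) = (0,8) ∈ E(G2) ✓
  (5,6) → (φ(5),φ(6)) = (0,7) ∈ E(G2) ✓
  (5,7) → (φ(5),φ(7)) = (6,7) ∈ E(G2) ✓
  (6,7) → (φ(6),φ(7)) = (0,6) ∈ E(G2) ✓
All 19 edges of G1 map to edges of G2, and |E(G1)| = |E(G2)| = 19, so φ is a bijection on edges as well as vertices. Hence G1 ≅ G2.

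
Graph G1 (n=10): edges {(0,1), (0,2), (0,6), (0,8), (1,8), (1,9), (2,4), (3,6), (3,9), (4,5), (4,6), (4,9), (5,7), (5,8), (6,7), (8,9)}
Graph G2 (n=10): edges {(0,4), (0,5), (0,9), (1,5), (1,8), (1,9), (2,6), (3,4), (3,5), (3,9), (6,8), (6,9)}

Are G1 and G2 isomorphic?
No, not isomorphic

The graphs are NOT isomorphic.

Degrees in G1: deg(0)=4, deg(1)=3, deg(2)=2, deg(3)=2, deg(4)=4, deg(5)=3, deg(6)=4, deg(7)=2, deg(8)=4, deg(9)=4.
Sorted degree sequence of G1: [4, 4, 4, 4, 4, 3, 3, 2, 2, 2].
Degrees in G2: deg(0)=3, deg(1)=3, deg(2)=1, deg(3)=3, deg(4)=2, deg(5)=3, deg(6)=3, deg(7)=0, deg(8)=2, deg(9)=4.
Sorted degree sequence of G2: [4, 3, 3, 3, 3, 3, 2, 2, 1, 0].
The (sorted) degree sequence is an isomorphism invariant, so since G1 and G2 have different degree sequences they cannot be isomorphic.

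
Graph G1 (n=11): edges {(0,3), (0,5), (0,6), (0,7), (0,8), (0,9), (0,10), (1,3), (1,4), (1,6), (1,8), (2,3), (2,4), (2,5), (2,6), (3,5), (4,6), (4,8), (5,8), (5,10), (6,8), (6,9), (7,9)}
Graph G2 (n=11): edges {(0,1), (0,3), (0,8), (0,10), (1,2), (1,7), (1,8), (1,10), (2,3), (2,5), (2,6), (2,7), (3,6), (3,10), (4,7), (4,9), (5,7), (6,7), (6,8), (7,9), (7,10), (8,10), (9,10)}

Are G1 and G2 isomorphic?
Yes, isomorphic

The graphs are isomorphic.
One valid mapping φ: V(G1) → V(G2): 0→7, 1→8, 2→3, 3→6, 4→0, 5→2, 6→10, 7→4, 8→1, 9→9, 10→5

Verify φ preserves adjacency — for each edge of G1, its image is an edge of G2:
  (0,3) → (φ(0),φ(3)) = (6,7) ∈ E(G2) ✓
  (0,5) → (φ(0),φ(5)) = (2,7) ∈ E(G2) ✓
  (0,6) → (φ(0),φ(6)) = (7,10) ∈ E(G2) ✓
  (0,7) → (φ(0),φ(7)) = (4,7) ∈ E(G2) ✓
  (0,8) → (φ(0),φ(8)) = (1,7) ∈ E(G2) ✓
  (0,9) → (φ(0),φ(9)) = (7,9) ∈ E(G2) ✓
  (0,10) → (φ(0),φ(10)) = (5,7) ∈ E(G2) ✓
  (1,3) → (φ(1),φ(3)) = (6,8) ∈ E(G2) ✓
  (1,4) → (φ(1),φ(4)) = (0,8) ∈ E(G2) ✓
  (1,6) → (φ(1),φ(6)) = (8,10) ∈ E(G2) ✓
  (1,8) → (φ(1),φ(8)) = (1,8) ∈ E(G2) ✓
  (2,3) → (φ(2),φ(3)) = (3,6) ∈ E(G2) ✓
  (2,4) → (φ(2),φ(4)) = (0,3) ∈ E(G2) ✓
  (2,5) → (φ(2),φ(5)) = (2,3) ∈ E(G2) ✓
  (2,6) → (φ(2),φ(6)) = (3,10) ∈ E(G2) ✓
  (3,5) → (φ(3),φ(5)) = (2,6) ∈ E(G2) ✓
  (4,6) → (φ(4),φ(6)) = (0,10) ∈ E(G2) ✓
  (4,8) → (φ(4),φ(8)) = (0,1) ∈ E(G2) ✓
  (5,8) → (φ(5),φ(8)) = (1,2) ∈ E(G2) ✓
  (5,10) → (φ(5),φ(10)) = (2,5) ∈ E(G2) ✓
  (6,8) → (φ(6),φ(8)) = (1,10) ∈ E(G2) ✓
  (6,9) → (φ(6),φ(9)) = (9,10) ∈ E(G2) ✓
  (7,9) → (φ(7),φ(9)) = (4,9) ∈ E(G2) ✓
All 23 edges of G1 map to edges of G2, and |E(G1)| = |E(G2)| = 23, so φ is a bijection on edges as well as vertices. Hence G1 ≅ G2.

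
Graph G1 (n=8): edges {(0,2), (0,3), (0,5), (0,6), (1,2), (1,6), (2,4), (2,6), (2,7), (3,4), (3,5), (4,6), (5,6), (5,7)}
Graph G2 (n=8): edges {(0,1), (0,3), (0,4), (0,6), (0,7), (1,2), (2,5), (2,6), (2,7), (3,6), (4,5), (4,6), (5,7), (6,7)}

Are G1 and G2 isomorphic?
Yes, isomorphic

The graphs are isomorphic.
One valid mapping φ: V(G1) → V(G2): 0→7, 1→3, 2→0, 3→5, 4→4, 5→2, 6→6, 7→1

Verify φ preserves adjacency — for each edge of G1, its image is an edge of G2:
  (0,2) → (φ(0),φ(2)) = (0,7) ∈ E(G2) ✓
  (0,3) → (φ(0),φ(3)) = (5,7) ∈ E(G2) ✓
  (0,5) → (φ(0),φ(5)) = (2,7) ∈ E(G2) ✓
  (0,6) → (φ(0),φ(6)) = (6,7) ∈ E(G2) ✓
  (1,2) → (φ(1),φ(2)) = (0,3) ∈ E(G2) ✓
  (1,6) → (φ(1),φ(6)) = (3,6) ∈ E(G2) ✓
  (2,4) → (φ(2),φ(4)) = (0,4) ∈ E(G2) ✓
  (2,6) → (φ(2),φ(6)) = (0,6) ∈ E(G2) ✓
  (2,7) → (φ(2),φ(7)) = (0,1) ∈ E(G2) ✓
  (3,4) → (φ(3),φ(4)) = (4,5) ∈ E(G2) ✓
  (3,5) → (φ(3),φ(5)) = (2,5) ∈ E(G2) ✓
  (4,6) → (φ(4),φ(6)) = (4,6) ∈ E(G2) ✓
  (5,6) → (φ(5),φ(6)) = (2,6) ∈ E(G2) ✓
  (5,7) → (φ(5),φ(7)) = (1,2) ∈ E(G2) ✓
All 14 edges of G1 map to edges of G2, and |E(G1)| = |E(G2)| = 14, so φ is a bijection on edges as well as vertices. Hence G1 ≅ G2.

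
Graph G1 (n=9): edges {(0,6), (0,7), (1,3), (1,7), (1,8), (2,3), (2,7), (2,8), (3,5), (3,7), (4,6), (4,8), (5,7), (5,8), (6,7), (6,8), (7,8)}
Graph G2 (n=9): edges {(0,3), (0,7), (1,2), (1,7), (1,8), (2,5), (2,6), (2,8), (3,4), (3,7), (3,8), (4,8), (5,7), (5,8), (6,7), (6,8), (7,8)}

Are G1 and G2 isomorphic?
Yes, isomorphic

The graphs are isomorphic.
One valid mapping φ: V(G1) → V(G2): 0→4, 1→6, 2→1, 3→2, 4→0, 5→5, 6→3, 7→8, 8→7

Verify φ preserves adjacency — for each edge of G1, its image is an edge of G2:
  (0,6) → (φ(0),φ(6)) = (3,4) ∈ E(G2) ✓
  (0,7) → (φ(0),φ(7)) = (4,8) ∈ E(G2) ✓
  (1,3) → (φ(1),φ(3)) = (2,6) ∈ E(G2) ✓
  (1,7) → (φ(1),φ(7)) = (6,8) ∈ E(G2) ✓
  (1,8) → (φ(1),φ(8)) = (6,7) ∈ E(G2) ✓
  (2,3) → (φ(2),φ(3)) = (1,2) ∈ E(G2) ✓
  (2,7) → (φ(2),φ(7)) = (1,8) ∈ E(G2) ✓
  (2,8) → (φ(2),φ(8)) = (1,7) ∈ E(G2) ✓
  (3,5) → (φ(3),φ(5)) = (2,5) ∈ E(G2) ✓
  (3,7) → (φ(3),φ(7)) = (2,8) ∈ E(G2) ✓
  (4,6) → (φ(4),φ(6)) = (0,3) ∈ E(G2) ✓
  (4,8) → (φ(4),φ(8)) = (0,7) ∈ E(G2) ✓
  (5,7) → (φ(5),φ(7)) = (5,8) ∈ E(G2) ✓
  (5,8) → (φ(5),φ(8)) = (5,7) ∈ E(G2) ✓
  (6,7) → (φ(6),φ(7)) = (3,8) ∈ E(G2) ✓
  (6,8) → (φ(6),φ(8)) = (3,7) ∈ E(G2) ✓
  (7,8) → (φ(7),φ(8)) = (7,8) ∈ E(G2) ✓
All 17 edges of G1 map to edges of G2, and |E(G1)| = |E(G2)| = 17, so φ is a bijection on edges as well as vertices. Hence G1 ≅ G2.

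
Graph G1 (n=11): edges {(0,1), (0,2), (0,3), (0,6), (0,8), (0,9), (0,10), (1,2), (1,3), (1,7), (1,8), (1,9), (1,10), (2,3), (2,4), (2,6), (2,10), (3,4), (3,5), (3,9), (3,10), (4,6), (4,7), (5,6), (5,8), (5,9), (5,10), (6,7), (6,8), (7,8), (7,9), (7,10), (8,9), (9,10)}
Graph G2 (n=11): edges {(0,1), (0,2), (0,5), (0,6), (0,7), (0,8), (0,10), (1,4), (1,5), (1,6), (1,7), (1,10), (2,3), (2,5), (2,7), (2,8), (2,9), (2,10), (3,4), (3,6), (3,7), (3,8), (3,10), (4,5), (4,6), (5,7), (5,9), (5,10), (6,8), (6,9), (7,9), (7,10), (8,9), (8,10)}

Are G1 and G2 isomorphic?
Yes, isomorphic

The graphs are isomorphic.
One valid mapping φ: V(G1) → V(G2): 0→0, 1→10, 2→1, 3→5, 4→4, 5→9, 6→6, 7→3, 8→8, 9→2, 10→7

Verify φ preserves adjacency — for each edge of G1, its image is an edge of G2:
  (0,1) → (φ(0),φ(1)) = (0,10) ∈ E(G2) ✓
  (0,2) → (φ(0),φ(2)) = (0,1) ∈ E(G2) ✓
  (0,3) → (φ(0),φ(3)) = (0,5) ∈ E(G2) ✓
  (0,6) → (φ(0),φ(6)) = (0,6) ∈ E(G2) ✓
  (0,8) → (φ(0),φ(8)) = (0,8) ∈ E(G2) ✓
  (0,9) → (φ(0),φ(9)) = (0,2) ∈ E(G2) ✓
  (0,10) → (φ(0),φ(10)) = (0,7) ∈ E(G2) ✓
  (1,2) → (φ(1),φ(2)) = (1,10) ∈ E(G2) ✓
  (1,3) → (φ(1),φ(3)) = (5,10) ∈ E(G2) ✓
  (1,7) → (φ(1),φ(7)) = (3,10) ∈ E(G2) ✓
  (1,8) → (φ(1),φ(8)) = (8,10) ∈ E(G2) ✓
  (1,9) → (φ(1),φ(9)) = (2,10) ∈ E(G2) ✓
  (1,10) → (φ(1),φ(10)) = (7,10) ∈ E(G2) ✓
  (2,3) → (φ(2),φ(3)) = (1,5) ∈ E(G2) ✓
  (2,4) → (φ(2),φ(4)) = (1,4) ∈ E(G2) ✓
  (2,6) → (φ(2),φ(6)) = (1,6) ∈ E(G2) ✓
  (2,10) → (φ(2),φ(10)) = (1,7) ∈ E(G2) ✓
  (3,4) → (φ(3),φ(4)) = (4,5) ∈ E(G2) ✓
  (3,5) → (φ(3),φ(5)) = (5,9) ∈ E(G2) ✓
  (3,9) → (φ(3),φ(9)) = (2,5) ∈ E(G2) ✓
  (3,10) → (φ(3),φ(10)) = (5,7) ∈ E(G2) ✓
  (4,6) → (φ(4),φ(6)) = (4,6) ∈ E(G2) ✓
  (4,7) → (φ(4),φ(7)) = (3,4) ∈ E(G2) ✓
  (5,6) → (φ(5),φ(6)) = (6,9) ∈ E(G2) ✓
  (5,8) → (φ(5),φ(8)) = (8,9) ∈ E(G2) ✓
  (5,9) → (φ(5),φ(9)) = (2,9) ∈ E(G2) ✓
  (5,10) → (φ(5),φ(10)) = (7,9) ∈ E(G2) ✓
  (6,7) → (φ(6),φ(7)) = (3,6) ∈ E(G2) ✓
  (6,8) → (φ(6),φ(8)) = (6,8) ∈ E(G2) ✓
  (7,8) → (φ(7),φ(8)) = (3,8) ∈ E(G2) ✓
  (7,9) → (φ(7),φ(9)) = (2,3) ∈ E(G2) ✓
  (7,10) → (φ(7),φ(10)) = (3,7) ∈ E(G2) ✓
  (8,9) → (φ(8),φ(9)) = (2,8) ∈ E(G2) ✓
  (9,10) → (φ(9),φ(10)) = (2,7) ∈ E(G2) ✓
All 34 edges of G1 map to edges of G2, and |E(G1)| = |E(G2)| = 34, so φ is a bijection on edges as well as vertices. Hence G1 ≅ G2.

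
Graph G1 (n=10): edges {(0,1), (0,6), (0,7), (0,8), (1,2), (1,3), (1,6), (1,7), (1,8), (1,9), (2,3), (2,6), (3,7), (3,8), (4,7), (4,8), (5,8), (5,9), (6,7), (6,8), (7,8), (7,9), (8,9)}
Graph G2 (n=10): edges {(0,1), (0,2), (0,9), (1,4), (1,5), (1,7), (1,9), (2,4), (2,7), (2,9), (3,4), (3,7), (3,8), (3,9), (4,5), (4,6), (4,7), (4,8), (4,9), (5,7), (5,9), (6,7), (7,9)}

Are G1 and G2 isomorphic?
Yes, isomorphic

The graphs are isomorphic.
One valid mapping φ: V(G1) → V(G2): 0→5, 1→9, 2→0, 3→2, 4→6, 5→8, 6→1, 7→7, 8→4, 9→3

Verify φ preserves adjacency — for each edge of G1, its image is an edge of G2:
  (0,1) → (φ(0),φ(1)) = (5,9) ∈ E(G2) ✓
  (0,6) → (φ(0),φ(6)) = (1,5) ∈ E(G2) ✓
  (0,7) → (φ(0),φ(7)) = (5,7) ∈ E(G2) ✓
  (0,8) → (φ(0),φ(8)) = (4,5) ∈ E(G2) ✓
  (1,2) → (φ(1),φ(2)) = (0,9) ∈ E(G2) ✓
  (1,3) → (φ(1),φ(3)) = (2,9) ∈ E(G2) ✓
  (1,6) → (φ(1),φ(6)) = (1,9) ∈ E(G2) ✓
  (1,7) → (φ(1),φ(7)) = (7,9) ∈ E(G2) ✓
  (1,8) → (φ(1),φ(8)) = (4,9) ∈ E(G2) ✓
  (1,9) → (φ(1),φ(9)) = (3,9) ∈ E(G2) ✓
  (2,3) → (φ(2),φ(3)) = (0,2) ∈ E(G2) ✓
  (2,6) → (φ(2),φ(6)) = (0,1) ∈ E(G2) ✓
  (3,7) → (φ(3),φ(7)) = (2,7) ∈ E(G2) ✓
  (3,8) → (φ(3),φ(8)) = (2,4) ∈ E(G2) ✓
  (4,7) → (φ(4),φ(7)) = (6,7) ∈ E(G2) ✓
  (4,8) → (φ(4),φ(8)) = (4,6) ∈ E(G2) ✓
  (5,8) → (φ(5),φ(8)) = (4,8) ∈ E(G2) ✓
  (5,9) → (φ(5),φ(9)) = (3,8) ∈ E(G2) ✓
  (6,7) → (φ(6),φ(7)) = (1,7) ∈ E(G2) ✓
  (6,8) → (φ(6),φ(8)) = (1,4) ∈ E(G2) ✓
  (7,8) → (φ(7),φ(8)) = (4,7) ∈ E(G2) ✓
  (7,9) → (φ(7),φ(9)) = (3,7) ∈ E(G2) ✓
  (8,9) → (φ(8),φ(9)) = (3,4) ∈ E(G2) ✓
All 23 edges of G1 map to edges of G2, and |E(G1)| = |E(G2)| = 23, so φ is a bijection on edges as well as vertices. Hence G1 ≅ G2.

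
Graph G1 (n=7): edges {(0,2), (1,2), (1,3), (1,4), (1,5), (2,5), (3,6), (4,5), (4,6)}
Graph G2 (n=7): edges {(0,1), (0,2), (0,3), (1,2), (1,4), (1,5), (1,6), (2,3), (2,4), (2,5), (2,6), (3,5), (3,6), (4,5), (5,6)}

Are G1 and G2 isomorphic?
No, not isomorphic

The graphs are NOT isomorphic.

Degrees in G1: deg(0)=1, deg(1)=4, deg(2)=3, deg(3)=2, deg(4)=3, deg(5)=3, deg(6)=2.
Sorted degree sequence of G1: [4, 3, 3, 3, 2, 2, 1].
Degrees in G2: deg(0)=3, deg(1)=5, deg(2)=6, deg(3)=4, deg(4)=3, deg(5)=5, deg(6)=4.
Sorted degree sequence of G2: [6, 5, 5, 4, 4, 3, 3].
The (sorted) degree sequence is an isomorphism invariant, so since G1 and G2 have different degree sequences they cannot be isomorphic.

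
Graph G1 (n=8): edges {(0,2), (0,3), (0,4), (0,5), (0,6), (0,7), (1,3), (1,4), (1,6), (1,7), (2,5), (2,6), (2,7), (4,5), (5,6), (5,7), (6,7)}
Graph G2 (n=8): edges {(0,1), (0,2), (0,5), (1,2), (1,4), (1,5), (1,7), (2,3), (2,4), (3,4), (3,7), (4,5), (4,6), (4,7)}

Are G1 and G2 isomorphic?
No, not isomorphic

The graphs are NOT isomorphic.

Counting triangles (3-cliques): G1 has 12, G2 has 7.
Triangle count is an isomorphism invariant, so differing triangle counts rule out isomorphism.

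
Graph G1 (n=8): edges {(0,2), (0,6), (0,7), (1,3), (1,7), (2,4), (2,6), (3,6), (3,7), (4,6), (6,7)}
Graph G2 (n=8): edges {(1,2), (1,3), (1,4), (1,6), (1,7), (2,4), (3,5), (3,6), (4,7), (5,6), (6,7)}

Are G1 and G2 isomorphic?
Yes, isomorphic

The graphs are isomorphic.
One valid mapping φ: V(G1) → V(G2): 0→7, 1→5, 2→4, 3→3, 4→2, 5→0, 6→1, 7→6

Verify φ preserves adjacency — for each edge of G1, its image is an edge of G2:
  (0,2) → (φ(0),φ(2)) = (4,7) ∈ E(G2) ✓
  (0,6) → (φ(0),φ(6)) = (1,7) ∈ E(G2) ✓
  (0,7) → (φ(0),φ(7)) = (6,7) ∈ E(G2) ✓
  (1,3) → (φ(1),φ(3)) = (3,5) ∈ E(G2) ✓
  (1,7) → (φ(1),φ(7)) = (5,6) ∈ E(G2) ✓
  (2,4) → (φ(2),φ(4)) = (2,4) ∈ E(G2) ✓
  (2,6) → (φ(2),φ(6)) = (1,4) ∈ E(G2) ✓
  (3,6) → (φ(3),φ(6)) = (1,3) ∈ E(G2) ✓
  (3,7) → (φ(3),φ(7)) = (3,6) ∈ E(G2) ✓
  (4,6) → (φ(4),φ(6)) = (1,2) ∈ E(G2) ✓
  (6,7) → (φ(6),φ(7)) = (1,6) ∈ E(G2) ✓
All 11 edges of G1 map to edges of G2, and |E(G1)| = |E(G2)| = 11, so φ is a bijection on edges as well as vertices. Hence G1 ≅ G2.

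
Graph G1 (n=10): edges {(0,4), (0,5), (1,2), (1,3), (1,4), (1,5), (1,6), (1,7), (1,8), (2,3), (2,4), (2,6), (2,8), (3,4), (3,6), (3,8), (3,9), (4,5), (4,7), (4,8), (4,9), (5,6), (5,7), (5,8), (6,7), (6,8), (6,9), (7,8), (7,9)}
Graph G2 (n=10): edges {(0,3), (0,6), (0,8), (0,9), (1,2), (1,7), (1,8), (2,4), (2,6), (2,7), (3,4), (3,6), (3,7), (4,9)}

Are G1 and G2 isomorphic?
No, not isomorphic

The graphs are NOT isomorphic.

Connected components of G1: 1 component(s) with vertex sets [[0, 1, 2, 3, 4, 5, 6, 7, 8, 9]], sizes [10].
Connected components of G2: 2 component(s) with vertex sets [[5], [0, 1, 2, 3, 4, 6, 7, 8, 9]], sizes [1, 9].
The number of connected components (and the multiset of component sizes) is an isomorphism invariant — an isomorphism maps each component of G1 bijectively onto a component of G2. Since G1 has 1 component(s) and G2 has 2, they cannot be isomorphic.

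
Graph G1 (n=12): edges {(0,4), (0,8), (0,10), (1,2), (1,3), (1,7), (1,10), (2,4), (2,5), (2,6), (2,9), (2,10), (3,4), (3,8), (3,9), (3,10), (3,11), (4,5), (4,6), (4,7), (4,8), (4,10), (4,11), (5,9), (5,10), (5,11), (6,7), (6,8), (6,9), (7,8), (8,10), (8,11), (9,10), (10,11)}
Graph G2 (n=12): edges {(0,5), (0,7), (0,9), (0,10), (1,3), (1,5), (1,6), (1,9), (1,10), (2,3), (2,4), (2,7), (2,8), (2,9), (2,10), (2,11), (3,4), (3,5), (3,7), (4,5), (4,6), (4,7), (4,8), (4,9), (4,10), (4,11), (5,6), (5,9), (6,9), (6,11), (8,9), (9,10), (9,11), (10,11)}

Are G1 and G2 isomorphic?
Yes, isomorphic

The graphs are isomorphic.
One valid mapping φ: V(G1) → V(G2): 0→8, 1→0, 2→5, 3→10, 4→4, 5→6, 6→3, 7→7, 8→2, 9→1, 10→9, 11→11

Verify φ preserves adjacency — for each edge of G1, its image is an edge of G2:
  (0,4) → (φ(0),φ(4)) = (4,8) ∈ E(G2) ✓
  (0,8) → (φ(0),φ(8)) = (2,8) ∈ E(G2) ✓
  (0,10) → (φ(0),φ(10)) = (8,9) ∈ E(G2) ✓
  (1,2) → (φ(1),φ(2)) = (0,5) ∈ E(G2) ✓
  (1,3) → (φ(1),φ(3)) = (0,10) ∈ E(G2) ✓
  (1,7) → (φ(1),φ(7)) = (0,7) ∈ E(G2) ✓
  (1,10) → (φ(1),φ(10)) = (0,9) ∈ E(G2) ✓
  (2,4) → (φ(2),φ(4)) = (4,5) ∈ E(G2) ✓
  (2,5) → (φ(2),φ(5)) = (5,6) ∈ E(G2) ✓
  (2,6) → (φ(2),φ(6)) = (3,5) ∈ E(G2) ✓
  (2,9) → (φ(2),φ(9)) = (1,5) ∈ E(G2) ✓
  (2,10) → (φ(2),φ(10)) = (5,9) ∈ E(G2) ✓
  (3,4) → (φ(3),φ(4)) = (4,10) ∈ E(G2) ✓
  (3,8) → (φ(3),φ(8)) = (2,10) ∈ E(G2) ✓
  (3,9) → (φ(3),φ(9)) = (1,10) ∈ E(G2) ✓
  (3,10) → (φ(3),φ(10)) = (9,10) ∈ E(G2) ✓
  (3,11) → (φ(3),φ(11)) = (10,11) ∈ E(G2) ✓
  (4,5) → (φ(4),φ(5)) = (4,6) ∈ E(G2) ✓
  (4,6) → (φ(4),φ(6)) = (3,4) ∈ E(G2) ✓
  (4,7) → (φ(4),φ(7)) = (4,7) ∈ E(G2) ✓
  (4,8) → (φ(4),φ(8)) = (2,4) ∈ E(G2) ✓
  (4,10) → (φ(4),φ(10)) = (4,9) ∈ E(G2) ✓
  (4,11) → (φ(4),φ(11)) = (4,11) ∈ E(G2) ✓
  (5,9) → (φ(5),φ(9)) = (1,6) ∈ E(G2) ✓
  (5,10) → (φ(5),φ(10)) = (6,9) ∈ E(G2) ✓
  (5,11) → (φ(5),φ(11)) = (6,11) ∈ E(G2) ✓
  (6,7) → (φ(6),φ(7)) = (3,7) ∈ E(G2) ✓
  (6,8) → (φ(6),φ(8)) = (2,3) ∈ E(G2) ✓
  (6,9) → (φ(6),φ(9)) = (1,3) ∈ E(G2) ✓
  (7,8) → (φ(7),φ(8)) = (2,7) ∈ E(G2) ✓
  (8,10) → (φ(8),φ(10)) = (2,9) ∈ E(G2) ✓
  (8,11) → (φ(8),φ(11)) = (2,11) ∈ E(G2) ✓
  (9,10) → (φ(9),φ(10)) = (1,9) ∈ E(G2) ✓
  (10,11) → (φ(10),φ(11)) = (9,11) ∈ E(G2) ✓
All 34 edges of G1 map to edges of G2, and |E(G1)| = |E(G2)| = 34, so φ is a bijection on edges as well as vertices. Hence G1 ≅ G2.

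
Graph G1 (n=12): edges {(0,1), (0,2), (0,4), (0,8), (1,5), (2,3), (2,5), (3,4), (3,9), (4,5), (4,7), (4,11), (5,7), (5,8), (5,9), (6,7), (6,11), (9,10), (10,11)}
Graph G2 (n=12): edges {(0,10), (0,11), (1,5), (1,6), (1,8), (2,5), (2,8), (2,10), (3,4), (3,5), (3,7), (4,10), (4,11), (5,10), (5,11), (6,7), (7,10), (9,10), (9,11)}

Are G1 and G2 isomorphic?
Yes, isomorphic

The graphs are isomorphic.
One valid mapping φ: V(G1) → V(G2): 0→11, 1→0, 2→4, 3→3, 4→5, 5→10, 6→8, 7→2, 8→9, 9→7, 10→6, 11→1

Verify φ preserves adjacency — for each edge of G1, its image is an edge of G2:
  (0,1) → (φ(0),φ(1)) = (0,11) ∈ E(G2) ✓
  (0,2) → (φ(0),φ(2)) = (4,11) ∈ E(G2) ✓
  (0,4) → (φ(0),φ(4)) = (5,11) ∈ E(G2) ✓
  (0,8) → (φ(0),φ(8)) = (9,11) ∈ E(G2) ✓
  (1,5) → (φ(1),φ(5)) = (0,10) ∈ E(G2) ✓
  (2,3) → (φ(2),φ(3)) = (3,4) ∈ E(G2) ✓
  (2,5) → (φ(2),φ(5)) = (4,10) ∈ E(G2) ✓
  (3,4) → (φ(3),φ(4)) = (3,5) ∈ E(G2) ✓
  (3,9) → (φ(3),φ(9)) = (3,7) ∈ E(G2) ✓
  (4,5) → (φ(4),φ(5)) = (5,10) ∈ E(G2) ✓
  (4,7) → (φ(4),φ(7)) = (2,5) ∈ E(G2) ✓
  (4,11) → (φ(4),φ(11)) = (1,5) ∈ E(G2) ✓
  (5,7) → (φ(5),φ(7)) = (2,10) ∈ E(G2) ✓
  (5,8) → (φ(5),φ(8)) = (9,10) ∈ E(G2) ✓
  (5,9) → (φ(5),φ(9)) = (7,10) ∈ E(G2) ✓
  (6,7) → (φ(6),φ(7)) = (2,8) ∈ E(G2) ✓
  (6,11) → (φ(6),φ(11)) = (1,8) ∈ E(G2) ✓
  (9,10) → (φ(9),φ(10)) = (6,7) ∈ E(G2) ✓
  (10,11) → (φ(10),φ(11)) = (1,6) ∈ E(G2) ✓
All 19 edges of G1 map to edges of G2, and |E(G1)| = |E(G2)| = 19, so φ is a bijection on edges as well as vertices. Hence G1 ≅ G2.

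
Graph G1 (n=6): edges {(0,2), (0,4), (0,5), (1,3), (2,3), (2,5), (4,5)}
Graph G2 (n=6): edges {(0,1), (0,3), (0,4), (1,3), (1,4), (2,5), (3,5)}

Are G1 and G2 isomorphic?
Yes, isomorphic

The graphs are isomorphic.
One valid mapping φ: V(G1) → V(G2): 0→1, 1→2, 2→3, 3→5, 4→4, 5→0

Verify φ preserves adjacency — for each edge of G1, its image is an edge of G2:
  (0,2) → (φ(0),φ(2)) = (1,3) ∈ E(G2) ✓
  (0,4) → (φ(0),φ(4)) = (1,4) ∈ E(G2) ✓
  (0,5) → (φ(0),φ(5)) = (0,1) ∈ E(G2) ✓
  (1,3) → (φ(1),φ(3)) = (2,5) ∈ E(G2) ✓
  (2,3) → (φ(2),φ(3)) = (3,5) ∈ E(G2) ✓
  (2,5) → (φ(2),φ(5)) = (0,3) ∈ E(G2) ✓
  (4,5) → (φ(4),φ(5)) = (0,4) ∈ E(G2) ✓
All 7 edges of G1 map to edges of G2, and |E(G1)| = |E(G2)| = 7, so φ is a bijection on edges as well as vertices. Hence G1 ≅ G2.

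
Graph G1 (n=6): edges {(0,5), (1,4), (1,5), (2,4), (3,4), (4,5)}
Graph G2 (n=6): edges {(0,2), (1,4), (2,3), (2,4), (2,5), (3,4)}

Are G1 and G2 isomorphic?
Yes, isomorphic

The graphs are isomorphic.
One valid mapping φ: V(G1) → V(G2): 0→1, 1→3, 2→5, 3→0, 4→2, 5→4

Verify φ preserves adjacency — for each edge of G1, its image is an edge of G2:
  (0,5) → (φ(0),φ(5)) = (1,4) ∈ E(G2) ✓
  (1,4) → (φ(1),φ(4)) = (2,3) ∈ E(G2) ✓
  (1,5) → (φ(1),φ(5)) = (3,4) ∈ E(G2) ✓
  (2,4) → (φ(2),φ(4)) = (2,5) ∈ E(G2) ✓
  (3,4) → (φ(3),φ(4)) = (0,2) ∈ E(G2) ✓
  (4,5) → (φ(4),φ(5)) = (2,4) ∈ E(G2) ✓
All 6 edges of G1 map to edges of G2, and |E(G1)| = |E(G2)| = 6, so φ is a bijection on edges as well as vertices. Hence G1 ≅ G2.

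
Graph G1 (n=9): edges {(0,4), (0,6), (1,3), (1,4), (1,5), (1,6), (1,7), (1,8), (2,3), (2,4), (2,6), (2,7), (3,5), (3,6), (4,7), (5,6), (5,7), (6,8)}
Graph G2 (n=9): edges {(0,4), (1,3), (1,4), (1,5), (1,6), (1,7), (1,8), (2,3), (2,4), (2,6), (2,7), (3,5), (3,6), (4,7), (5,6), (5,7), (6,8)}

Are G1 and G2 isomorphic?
No, not isomorphic

The graphs are NOT isomorphic.

Counting edges: G1 has 18 edge(s); G2 has 17 edge(s).
Edge count is an isomorphism invariant (a bijection on vertices induces a bijection on edges), so differing edge counts rule out isomorphism.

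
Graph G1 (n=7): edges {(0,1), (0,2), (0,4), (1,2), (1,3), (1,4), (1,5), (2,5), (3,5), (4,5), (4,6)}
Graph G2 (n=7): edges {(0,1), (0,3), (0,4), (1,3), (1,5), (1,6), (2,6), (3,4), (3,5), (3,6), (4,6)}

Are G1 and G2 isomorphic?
Yes, isomorphic

The graphs are isomorphic.
One valid mapping φ: V(G1) → V(G2): 0→4, 1→3, 2→0, 3→5, 4→6, 5→1, 6→2

Verify φ preserves adjacency — for each edge of G1, its image is an edge of G2:
  (0,1) → (φ(0),φ(1)) = (3,4) ∈ E(G2) ✓
  (0,2) → (φ(0),φ(2)) = (0,4) ∈ E(G2) ✓
  (0,4) → (φ(0),φ(4)) = (4,6) ∈ E(G2) ✓
  (1,2) → (φ(1),φ(2)) = (0,3) ∈ E(G2) ✓
  (1,3) → (φ(1),φ(3)) = (3,5) ∈ E(G2) ✓
  (1,4) → (φ(1),φ(4)) = (3,6) ∈ E(G2) ✓
  (1,5) → (φ(1),φ(5)) = (1,3) ∈ E(G2) ✓
  (2,5) → (φ(2),φ(5)) = (0,1) ∈ E(G2) ✓
  (3,5) → (φ(3),φ(5)) = (1,5) ∈ E(G2) ✓
  (4,5) → (φ(4),φ(5)) = (1,6) ∈ E(G2) ✓
  (4,6) → (φ(4),φ(6)) = (2,6) ∈ E(G2) ✓
All 11 edges of G1 map to edges of G2, and |E(G1)| = |E(G2)| = 11, so φ is a bijection on edges as well as vertices. Hence G1 ≅ G2.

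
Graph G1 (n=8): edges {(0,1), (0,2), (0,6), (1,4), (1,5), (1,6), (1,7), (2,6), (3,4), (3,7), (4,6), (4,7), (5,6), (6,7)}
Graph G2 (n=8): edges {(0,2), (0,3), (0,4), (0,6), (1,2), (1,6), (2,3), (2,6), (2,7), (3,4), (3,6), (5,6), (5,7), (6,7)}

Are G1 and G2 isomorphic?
Yes, isomorphic

The graphs are isomorphic.
One valid mapping φ: V(G1) → V(G2): 0→7, 1→2, 2→5, 3→4, 4→3, 5→1, 6→6, 7→0

Verify φ preserves adjacency — for each edge of G1, its image is an edge of G2:
  (0,1) → (φ(0),φ(1)) = (2,7) ∈ E(G2) ✓
  (0,2) → (φ(0),φ(2)) = (5,7) ∈ E(G2) ✓
  (0,6) → (φ(0),φ(6)) = (6,7) ∈ E(G2) ✓
  (1,4) → (φ(1),φ(4)) = (2,3) ∈ E(G2) ✓
  (1,5) → (φ(1),φ(5)) = (1,2) ∈ E(G2) ✓
  (1,6) → (φ(1),φ(6)) = (2,6) ∈ E(G2) ✓
  (1,7) → (φ(1),φ(7)) = (0,2) ∈ E(G2) ✓
  (2,6) → (φ(2),φ(6)) = (5,6) ∈ E(G2) ✓
  (3,4) → (φ(3),φ(4)) = (3,4) ∈ E(G2) ✓
  (3,7) → (φ(3),φ(7)) = (0,4) ∈ E(G2) ✓
  (4,6) → (φ(4),φ(6)) = (3,6) ∈ E(G2) ✓
  (4,7) → (φ(4),φ(7)) = (0,3) ∈ E(G2) ✓
  (5,6) → (φ(5),φ(6)) = (1,6) ∈ E(G2) ✓
  (6,7) → (φ(6),φ(7)) = (0,6) ∈ E(G2) ✓
All 14 edges of G1 map to edges of G2, and |E(G1)| = |E(G2)| = 14, so φ is a bijection on edges as well as vertices. Hence G1 ≅ G2.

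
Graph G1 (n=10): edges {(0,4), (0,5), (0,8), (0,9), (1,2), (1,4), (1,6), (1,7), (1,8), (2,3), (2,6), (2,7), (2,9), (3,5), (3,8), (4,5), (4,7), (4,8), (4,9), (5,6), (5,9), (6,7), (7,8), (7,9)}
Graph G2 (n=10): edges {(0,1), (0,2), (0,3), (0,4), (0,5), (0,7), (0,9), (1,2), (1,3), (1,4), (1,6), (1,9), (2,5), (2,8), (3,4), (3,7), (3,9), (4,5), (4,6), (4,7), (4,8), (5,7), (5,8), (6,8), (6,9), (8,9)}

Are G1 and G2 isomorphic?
No, not isomorphic

The graphs are NOT isomorphic.

Counting triangles (3-cliques): G1 has 15, G2 has 21.
Triangle count is an isomorphism invariant, so differing triangle counts rule out isomorphism.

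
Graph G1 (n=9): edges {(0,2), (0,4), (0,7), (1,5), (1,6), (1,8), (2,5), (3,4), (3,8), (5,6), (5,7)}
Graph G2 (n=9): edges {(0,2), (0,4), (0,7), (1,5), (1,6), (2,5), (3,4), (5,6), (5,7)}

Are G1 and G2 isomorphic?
No, not isomorphic

The graphs are NOT isomorphic.

Counting edges: G1 has 11 edge(s); G2 has 9 edge(s).
Edge count is an isomorphism invariant (a bijection on vertices induces a bijection on edges), so differing edge counts rule out isomorphism.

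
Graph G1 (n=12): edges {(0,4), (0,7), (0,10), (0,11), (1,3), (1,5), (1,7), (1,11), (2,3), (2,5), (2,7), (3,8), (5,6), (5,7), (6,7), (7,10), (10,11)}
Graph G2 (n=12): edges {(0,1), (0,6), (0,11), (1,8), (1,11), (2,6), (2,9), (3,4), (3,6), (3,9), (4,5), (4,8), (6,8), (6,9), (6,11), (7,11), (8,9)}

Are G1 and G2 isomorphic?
Yes, isomorphic

The graphs are isomorphic.
One valid mapping φ: V(G1) → V(G2): 0→11, 1→8, 2→3, 3→4, 4→7, 5→9, 6→2, 7→6, 8→5, 9→10, 10→0, 11→1

Verify φ preserves adjacency — for each edge of G1, its image is an edge of G2:
  (0,4) → (φ(0),φ(4)) = (7,11) ∈ E(G2) ✓
  (0,7) → (φ(0),φ(7)) = (6,11) ∈ E(G2) ✓
  (0,10) → (φ(0),φ(10)) = (0,11) ∈ E(G2) ✓
  (0,11) → (φ(0),φ(11)) = (1,11) ∈ E(G2) ✓
  (1,3) → (φ(1),φ(3)) = (4,8) ∈ E(G2) ✓
  (1,5) → (φ(1),φ(5)) = (8,9) ∈ E(G2) ✓
  (1,7) → (φ(1),φ(7)) = (6,8) ∈ E(G2) ✓
  (1,11) → (φ(1),φ(11)) = (1,8) ∈ E(G2) ✓
  (2,3) → (φ(2),φ(3)) = (3,4) ∈ E(G2) ✓
  (2,5) → (φ(2),φ(5)) = (3,9) ∈ E(G2) ✓
  (2,7) → (φ(2),φ(7)) = (3,6) ∈ E(G2) ✓
  (3,8) → (φ(3),φ(8)) = (4,5) ∈ E(G2) ✓
  (5,6) → (φ(5),φ(6)) = (2,9) ∈ E(G2) ✓
  (5,7) → (φ(5),φ(7)) = (6,9) ∈ E(G2) ✓
  (6,7) → (φ(6),φ(7)) = (2,6) ∈ E(G2) ✓
  (7,10) → (φ(7),φ(10)) = (0,6) ∈ E(G2) ✓
  (10,11) → (φ(10),φ(11)) = (0,1) ∈ E(G2) ✓
All 17 edges of G1 map to edges of G2, and |E(G1)| = |E(G2)| = 17, so φ is a bijection on edges as well as vertices. Hence G1 ≅ G2.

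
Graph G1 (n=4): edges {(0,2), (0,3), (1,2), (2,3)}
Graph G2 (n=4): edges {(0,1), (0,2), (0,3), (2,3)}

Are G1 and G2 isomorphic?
Yes, isomorphic

The graphs are isomorphic.
One valid mapping φ: V(G1) → V(G2): 0→2, 1→1, 2→0, 3→3

Verify φ preserves adjacency — for each edge of G1, its image is an edge of G2:
  (0,2) → (φ(0),φ(2)) = (0,2) ∈ E(G2) ✓
  (0,3) → (φ(0),φ(3)) = (2,3) ∈ E(G2) ✓
  (1,2) → (φ(1),φ(2)) = (0,1) ∈ E(G2) ✓
  (2,3) → (φ(2),φ(3)) = (0,3) ∈ E(G2) ✓
All 4 edges of G1 map to edges of G2, and |E(G1)| = |E(G2)| = 4, so φ is a bijection on edges as well as vertices. Hence G1 ≅ G2.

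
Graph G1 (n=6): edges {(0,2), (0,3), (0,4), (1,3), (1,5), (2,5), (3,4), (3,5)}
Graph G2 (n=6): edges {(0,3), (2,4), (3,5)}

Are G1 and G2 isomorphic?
No, not isomorphic

The graphs are NOT isomorphic.

Connected components of G1: 1 component(s) with vertex sets [[0, 1, 2, 3, 4, 5]], sizes [6].
Connected components of G2: 3 component(s) with vertex sets [[1], [2, 4], [0, 3, 5]], sizes [1, 2, 3].
The number of connected components (and the multiset of component sizes) is an isomorphism invariant — an isomorphism maps each component of G1 bijectively onto a component of G2. Since G1 has 1 component(s) and G2 has 3, they cannot be isomorphic.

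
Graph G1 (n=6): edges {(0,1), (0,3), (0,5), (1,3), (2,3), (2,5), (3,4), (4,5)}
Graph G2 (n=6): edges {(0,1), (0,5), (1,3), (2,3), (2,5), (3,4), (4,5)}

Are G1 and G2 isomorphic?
No, not isomorphic

The graphs are NOT isomorphic.

Counting edges: G1 has 8 edge(s); G2 has 7 edge(s).
Edge count is an isomorphism invariant (a bijection on vertices induces a bijection on edges), so differing edge counts rule out isomorphism.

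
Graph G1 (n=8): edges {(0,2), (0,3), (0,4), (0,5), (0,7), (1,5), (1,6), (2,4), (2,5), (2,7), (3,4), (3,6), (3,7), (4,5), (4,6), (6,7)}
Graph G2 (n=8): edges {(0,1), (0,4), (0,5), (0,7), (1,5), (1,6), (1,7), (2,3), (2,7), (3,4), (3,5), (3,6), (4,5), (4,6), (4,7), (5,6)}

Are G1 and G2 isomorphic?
Yes, isomorphic

The graphs are isomorphic.
One valid mapping φ: V(G1) → V(G2): 0→5, 1→2, 2→6, 3→0, 4→4, 5→3, 6→7, 7→1

Verify φ preserves adjacency — for each edge of G1, its image is an edge of G2:
  (0,2) → (φ(0),φ(2)) = (5,6) ∈ E(G2) ✓
  (0,3) → (φ(0),φ(3)) = (0,5) ∈ E(G2) ✓
  (0,4) → (φ(0),φ(4)) = (4,5) ∈ E(G2) ✓
  (0,5) → (φ(0),φ(5)) = (3,5) ∈ E(G2) ✓
  (0,7) → (φ(0),φ(7)) = (1,5) ∈ E(G2) ✓
  (1,5) → (φ(1),φ(5)) = (2,3) ∈ E(G2) ✓
  (1,6) → (φ(1),φ(6)) = (2,7) ∈ E(G2) ✓
  (2,4) → (φ(2),φ(4)) = (4,6) ∈ E(G2) ✓
  (2,5) → (φ(2),φ(5)) = (3,6) ∈ E(G2) ✓
  (2,7) → (φ(2),φ(7)) = (1,6) ∈ E(G2) ✓
  (3,4) → (φ(3),φ(4)) = (0,4) ∈ E(G2) ✓
  (3,6) → (φ(3),φ(6)) = (0,7) ∈ E(G2) ✓
  (3,7) → (φ(3),φ(7)) = (0,1) ∈ E(G2) ✓
  (4,5) → (φ(4),φ(5)) = (3,4) ∈ E(G2) ✓
  (4,6) → (φ(4),φ(6)) = (4,7) ∈ E(G2) ✓
  (6,7) → (φ(6),φ(7)) = (1,7) ∈ E(G2) ✓
All 16 edges of G1 map to edges of G2, and |E(G1)| = |E(G2)| = 16, so φ is a bijection on edges as well as vertices. Hence G1 ≅ G2.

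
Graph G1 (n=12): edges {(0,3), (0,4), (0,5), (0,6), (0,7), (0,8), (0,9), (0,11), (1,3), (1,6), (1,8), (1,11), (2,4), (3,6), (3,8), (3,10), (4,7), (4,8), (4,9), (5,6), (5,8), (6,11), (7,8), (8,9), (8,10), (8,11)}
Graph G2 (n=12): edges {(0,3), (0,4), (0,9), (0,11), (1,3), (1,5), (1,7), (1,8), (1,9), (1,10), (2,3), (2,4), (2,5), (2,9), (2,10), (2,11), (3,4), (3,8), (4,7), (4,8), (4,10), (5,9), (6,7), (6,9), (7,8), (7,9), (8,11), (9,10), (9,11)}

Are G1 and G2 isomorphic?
No, not isomorphic

The graphs are NOT isomorphic.

Degrees in G1: deg(0)=8, deg(1)=4, deg(2)=1, deg(3)=5, deg(4)=5, deg(5)=3, deg(6)=5, deg(7)=3, deg(8)=9, deg(9)=3, deg(10)=2, deg(11)=4.
Sorted degree sequence of G1: [9, 8, 5, 5, 5, 4, 4, 3, 3, 3, 2, 1].
Degrees in G2: deg(0)=4, deg(1)=6, deg(2)=6, deg(3)=5, deg(4)=6, deg(5)=3, deg(6)=2, deg(7)=5, deg(8)=5, deg(9)=8, deg(10)=4, deg(11)=4.
Sorted degree sequence of G2: [8, 6, 6, 6, 5, 5, 5, 4, 4, 4, 3, 2].
The (sorted) degree sequence is an isomorphism invariant, so since G1 and G2 have different degree sequences they cannot be isomorphic.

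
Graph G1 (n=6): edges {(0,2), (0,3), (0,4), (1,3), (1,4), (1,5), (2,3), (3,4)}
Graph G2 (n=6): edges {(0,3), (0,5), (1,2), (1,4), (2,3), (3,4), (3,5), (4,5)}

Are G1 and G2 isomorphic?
No, not isomorphic

The graphs are NOT isomorphic.

Degrees in G1: deg(0)=3, deg(1)=3, deg(2)=2, deg(3)=4, deg(4)=3, deg(5)=1.
Sorted degree sequence of G1: [4, 3, 3, 3, 2, 1].
Degrees in G2: deg(0)=2, deg(1)=2, deg(2)=2, deg(3)=4, deg(4)=3, deg(5)=3.
Sorted degree sequence of G2: [4, 3, 3, 2, 2, 2].
The (sorted) degree sequence is an isomorphism invariant, so since G1 and G2 have different degree sequences they cannot be isomorphic.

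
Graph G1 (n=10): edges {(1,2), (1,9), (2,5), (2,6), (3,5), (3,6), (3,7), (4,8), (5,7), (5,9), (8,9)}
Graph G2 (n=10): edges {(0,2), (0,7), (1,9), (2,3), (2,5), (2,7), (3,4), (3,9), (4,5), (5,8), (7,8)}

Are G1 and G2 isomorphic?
Yes, isomorphic

The graphs are isomorphic.
One valid mapping φ: V(G1) → V(G2): 0→6, 1→4, 2→5, 3→7, 4→1, 5→2, 6→8, 7→0, 8→9, 9→3

Verify φ preserves adjacency — for each edge of G1, its image is an edge of G2:
  (1,2) → (φ(1),φ(2)) = (4,5) ∈ E(G2) ✓
  (1,9) → (φ(1),φ(9)) = (3,4) ∈ E(G2) ✓
  (2,5) → (φ(2),φ(5)) = (2,5) ∈ E(G2) ✓
  (2,6) → (φ(2),φ(6)) = (5,8) ∈ E(G2) ✓
  (3,5) → (φ(3),φ(5)) = (2,7) ∈ E(G2) ✓
  (3,6) → (φ(3),φ(6)) = (7,8) ∈ E(G2) ✓
  (3,7) → (φ(3),φ(7)) = (0,7) ∈ E(G2) ✓
  (4,8) → (φ(4),φ(8)) = (1,9) ∈ E(G2) ✓
  (5,7) → (φ(5),φ(7)) = (0,2) ∈ E(G2) ✓
  (5,9) → (φ(5),φ(9)) = (2,3) ∈ E(G2) ✓
  (8,9) → (φ(8),φ(9)) = (3,9) ∈ E(G2) ✓
All 11 edges of G1 map to edges of G2, and |E(G1)| = |E(G2)| = 11, so φ is a bijection on edges as well as vertices. Hence G1 ≅ G2.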